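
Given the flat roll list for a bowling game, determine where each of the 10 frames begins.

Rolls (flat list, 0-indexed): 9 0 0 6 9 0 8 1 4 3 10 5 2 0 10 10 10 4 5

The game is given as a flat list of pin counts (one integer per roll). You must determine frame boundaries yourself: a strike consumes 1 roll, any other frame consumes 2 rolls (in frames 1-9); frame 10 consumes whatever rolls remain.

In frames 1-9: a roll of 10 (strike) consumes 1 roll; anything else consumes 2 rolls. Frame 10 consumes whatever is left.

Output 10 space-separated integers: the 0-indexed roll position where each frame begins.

Frame 1 starts at roll index 0: rolls=9,0 (sum=9), consumes 2 rolls
Frame 2 starts at roll index 2: rolls=0,6 (sum=6), consumes 2 rolls
Frame 3 starts at roll index 4: rolls=9,0 (sum=9), consumes 2 rolls
Frame 4 starts at roll index 6: rolls=8,1 (sum=9), consumes 2 rolls
Frame 5 starts at roll index 8: rolls=4,3 (sum=7), consumes 2 rolls
Frame 6 starts at roll index 10: roll=10 (strike), consumes 1 roll
Frame 7 starts at roll index 11: rolls=5,2 (sum=7), consumes 2 rolls
Frame 8 starts at roll index 13: rolls=0,10 (sum=10), consumes 2 rolls
Frame 9 starts at roll index 15: roll=10 (strike), consumes 1 roll
Frame 10 starts at roll index 16: 3 remaining rolls

Answer: 0 2 4 6 8 10 11 13 15 16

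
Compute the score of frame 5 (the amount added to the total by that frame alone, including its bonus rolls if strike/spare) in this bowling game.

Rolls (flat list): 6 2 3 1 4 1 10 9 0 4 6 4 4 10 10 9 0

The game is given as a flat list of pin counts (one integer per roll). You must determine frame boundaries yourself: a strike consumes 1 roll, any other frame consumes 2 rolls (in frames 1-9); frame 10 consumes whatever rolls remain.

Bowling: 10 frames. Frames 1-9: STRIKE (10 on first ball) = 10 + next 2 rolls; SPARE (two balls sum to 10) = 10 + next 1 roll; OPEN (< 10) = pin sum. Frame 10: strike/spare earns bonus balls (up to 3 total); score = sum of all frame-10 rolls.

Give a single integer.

Frame 1: OPEN (6+2=8). Cumulative: 8
Frame 2: OPEN (3+1=4). Cumulative: 12
Frame 3: OPEN (4+1=5). Cumulative: 17
Frame 4: STRIKE. 10 + next two rolls (9+0) = 19. Cumulative: 36
Frame 5: OPEN (9+0=9). Cumulative: 45
Frame 6: SPARE (4+6=10). 10 + next roll (4) = 14. Cumulative: 59
Frame 7: OPEN (4+4=8). Cumulative: 67

Answer: 9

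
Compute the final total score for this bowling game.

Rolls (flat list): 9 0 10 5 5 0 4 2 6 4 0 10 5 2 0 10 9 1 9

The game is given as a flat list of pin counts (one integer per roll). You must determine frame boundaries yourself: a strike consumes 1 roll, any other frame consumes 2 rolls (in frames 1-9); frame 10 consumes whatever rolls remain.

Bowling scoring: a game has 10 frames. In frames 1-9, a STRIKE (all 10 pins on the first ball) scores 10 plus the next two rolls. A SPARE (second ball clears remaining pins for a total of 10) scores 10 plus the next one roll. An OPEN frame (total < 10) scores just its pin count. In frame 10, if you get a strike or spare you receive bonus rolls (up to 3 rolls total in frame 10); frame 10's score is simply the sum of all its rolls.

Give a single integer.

Answer: 117

Derivation:
Frame 1: OPEN (9+0=9). Cumulative: 9
Frame 2: STRIKE. 10 + next two rolls (5+5) = 20. Cumulative: 29
Frame 3: SPARE (5+5=10). 10 + next roll (0) = 10. Cumulative: 39
Frame 4: OPEN (0+4=4). Cumulative: 43
Frame 5: OPEN (2+6=8). Cumulative: 51
Frame 6: OPEN (4+0=4). Cumulative: 55
Frame 7: STRIKE. 10 + next two rolls (5+2) = 17. Cumulative: 72
Frame 8: OPEN (5+2=7). Cumulative: 79
Frame 9: SPARE (0+10=10). 10 + next roll (9) = 19. Cumulative: 98
Frame 10: SPARE. Sum of all frame-10 rolls (9+1+9) = 19. Cumulative: 117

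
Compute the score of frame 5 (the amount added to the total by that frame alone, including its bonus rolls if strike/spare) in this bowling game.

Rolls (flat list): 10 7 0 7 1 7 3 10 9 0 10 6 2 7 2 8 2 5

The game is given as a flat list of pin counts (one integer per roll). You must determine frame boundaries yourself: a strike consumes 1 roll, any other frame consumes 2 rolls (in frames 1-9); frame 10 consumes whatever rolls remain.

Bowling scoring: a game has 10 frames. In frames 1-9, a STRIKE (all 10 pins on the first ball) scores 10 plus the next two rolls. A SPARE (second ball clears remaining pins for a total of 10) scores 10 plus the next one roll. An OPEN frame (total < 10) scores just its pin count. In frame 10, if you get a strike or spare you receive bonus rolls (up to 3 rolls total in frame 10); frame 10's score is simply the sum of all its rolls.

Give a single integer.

Answer: 19

Derivation:
Frame 1: STRIKE. 10 + next two rolls (7+0) = 17. Cumulative: 17
Frame 2: OPEN (7+0=7). Cumulative: 24
Frame 3: OPEN (7+1=8). Cumulative: 32
Frame 4: SPARE (7+3=10). 10 + next roll (10) = 20. Cumulative: 52
Frame 5: STRIKE. 10 + next two rolls (9+0) = 19. Cumulative: 71
Frame 6: OPEN (9+0=9). Cumulative: 80
Frame 7: STRIKE. 10 + next two rolls (6+2) = 18. Cumulative: 98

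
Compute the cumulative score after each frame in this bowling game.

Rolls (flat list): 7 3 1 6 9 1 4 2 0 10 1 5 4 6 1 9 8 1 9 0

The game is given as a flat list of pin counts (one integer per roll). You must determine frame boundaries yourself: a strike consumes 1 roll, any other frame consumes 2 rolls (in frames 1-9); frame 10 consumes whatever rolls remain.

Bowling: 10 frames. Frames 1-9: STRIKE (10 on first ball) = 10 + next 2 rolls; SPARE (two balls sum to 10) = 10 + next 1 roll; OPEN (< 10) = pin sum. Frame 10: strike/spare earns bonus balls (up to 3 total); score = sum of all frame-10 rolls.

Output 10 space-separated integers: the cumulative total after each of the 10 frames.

Frame 1: SPARE (7+3=10). 10 + next roll (1) = 11. Cumulative: 11
Frame 2: OPEN (1+6=7). Cumulative: 18
Frame 3: SPARE (9+1=10). 10 + next roll (4) = 14. Cumulative: 32
Frame 4: OPEN (4+2=6). Cumulative: 38
Frame 5: SPARE (0+10=10). 10 + next roll (1) = 11. Cumulative: 49
Frame 6: OPEN (1+5=6). Cumulative: 55
Frame 7: SPARE (4+6=10). 10 + next roll (1) = 11. Cumulative: 66
Frame 8: SPARE (1+9=10). 10 + next roll (8) = 18. Cumulative: 84
Frame 9: OPEN (8+1=9). Cumulative: 93
Frame 10: OPEN. Sum of all frame-10 rolls (9+0) = 9. Cumulative: 102

Answer: 11 18 32 38 49 55 66 84 93 102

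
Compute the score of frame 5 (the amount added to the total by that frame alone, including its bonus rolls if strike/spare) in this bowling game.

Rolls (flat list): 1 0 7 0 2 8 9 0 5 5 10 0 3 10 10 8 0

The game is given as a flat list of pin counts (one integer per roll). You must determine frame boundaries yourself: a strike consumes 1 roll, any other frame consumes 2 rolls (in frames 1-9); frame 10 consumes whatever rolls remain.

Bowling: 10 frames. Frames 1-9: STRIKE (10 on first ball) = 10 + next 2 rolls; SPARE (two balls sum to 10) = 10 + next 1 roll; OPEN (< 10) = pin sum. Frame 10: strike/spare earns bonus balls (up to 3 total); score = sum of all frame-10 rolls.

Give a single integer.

Answer: 20

Derivation:
Frame 1: OPEN (1+0=1). Cumulative: 1
Frame 2: OPEN (7+0=7). Cumulative: 8
Frame 3: SPARE (2+8=10). 10 + next roll (9) = 19. Cumulative: 27
Frame 4: OPEN (9+0=9). Cumulative: 36
Frame 5: SPARE (5+5=10). 10 + next roll (10) = 20. Cumulative: 56
Frame 6: STRIKE. 10 + next two rolls (0+3) = 13. Cumulative: 69
Frame 7: OPEN (0+3=3). Cumulative: 72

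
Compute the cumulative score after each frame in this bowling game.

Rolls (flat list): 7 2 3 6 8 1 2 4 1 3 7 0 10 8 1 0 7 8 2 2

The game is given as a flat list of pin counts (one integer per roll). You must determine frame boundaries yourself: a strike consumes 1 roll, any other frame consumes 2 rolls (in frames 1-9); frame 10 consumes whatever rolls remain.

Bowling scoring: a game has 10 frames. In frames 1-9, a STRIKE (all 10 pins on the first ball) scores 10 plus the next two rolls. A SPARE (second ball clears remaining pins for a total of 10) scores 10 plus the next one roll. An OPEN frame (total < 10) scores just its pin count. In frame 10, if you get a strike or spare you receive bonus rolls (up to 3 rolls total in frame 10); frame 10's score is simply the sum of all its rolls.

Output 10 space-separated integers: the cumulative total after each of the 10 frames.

Frame 1: OPEN (7+2=9). Cumulative: 9
Frame 2: OPEN (3+6=9). Cumulative: 18
Frame 3: OPEN (8+1=9). Cumulative: 27
Frame 4: OPEN (2+4=6). Cumulative: 33
Frame 5: OPEN (1+3=4). Cumulative: 37
Frame 6: OPEN (7+0=7). Cumulative: 44
Frame 7: STRIKE. 10 + next two rolls (8+1) = 19. Cumulative: 63
Frame 8: OPEN (8+1=9). Cumulative: 72
Frame 9: OPEN (0+7=7). Cumulative: 79
Frame 10: SPARE. Sum of all frame-10 rolls (8+2+2) = 12. Cumulative: 91

Answer: 9 18 27 33 37 44 63 72 79 91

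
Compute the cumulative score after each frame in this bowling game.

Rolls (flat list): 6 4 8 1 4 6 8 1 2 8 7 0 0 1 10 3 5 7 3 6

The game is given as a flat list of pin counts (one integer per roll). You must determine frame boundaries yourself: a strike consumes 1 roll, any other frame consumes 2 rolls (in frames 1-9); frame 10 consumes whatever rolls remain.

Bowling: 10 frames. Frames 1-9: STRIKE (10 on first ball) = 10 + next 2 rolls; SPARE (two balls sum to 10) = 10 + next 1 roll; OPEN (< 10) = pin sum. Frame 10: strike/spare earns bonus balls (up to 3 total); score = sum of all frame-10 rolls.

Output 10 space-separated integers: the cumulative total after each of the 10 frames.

Frame 1: SPARE (6+4=10). 10 + next roll (8) = 18. Cumulative: 18
Frame 2: OPEN (8+1=9). Cumulative: 27
Frame 3: SPARE (4+6=10). 10 + next roll (8) = 18. Cumulative: 45
Frame 4: OPEN (8+1=9). Cumulative: 54
Frame 5: SPARE (2+8=10). 10 + next roll (7) = 17. Cumulative: 71
Frame 6: OPEN (7+0=7). Cumulative: 78
Frame 7: OPEN (0+1=1). Cumulative: 79
Frame 8: STRIKE. 10 + next two rolls (3+5) = 18. Cumulative: 97
Frame 9: OPEN (3+5=8). Cumulative: 105
Frame 10: SPARE. Sum of all frame-10 rolls (7+3+6) = 16. Cumulative: 121

Answer: 18 27 45 54 71 78 79 97 105 121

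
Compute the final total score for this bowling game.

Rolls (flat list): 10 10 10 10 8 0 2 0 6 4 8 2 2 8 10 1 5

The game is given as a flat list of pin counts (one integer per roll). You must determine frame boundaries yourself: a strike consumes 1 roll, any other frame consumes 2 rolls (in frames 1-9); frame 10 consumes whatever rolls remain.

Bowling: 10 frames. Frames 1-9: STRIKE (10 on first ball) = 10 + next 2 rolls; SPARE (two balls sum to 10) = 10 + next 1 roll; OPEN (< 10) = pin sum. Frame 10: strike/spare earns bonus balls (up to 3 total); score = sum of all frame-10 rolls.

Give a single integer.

Answer: 182

Derivation:
Frame 1: STRIKE. 10 + next two rolls (10+10) = 30. Cumulative: 30
Frame 2: STRIKE. 10 + next two rolls (10+10) = 30. Cumulative: 60
Frame 3: STRIKE. 10 + next two rolls (10+8) = 28. Cumulative: 88
Frame 4: STRIKE. 10 + next two rolls (8+0) = 18. Cumulative: 106
Frame 5: OPEN (8+0=8). Cumulative: 114
Frame 6: OPEN (2+0=2). Cumulative: 116
Frame 7: SPARE (6+4=10). 10 + next roll (8) = 18. Cumulative: 134
Frame 8: SPARE (8+2=10). 10 + next roll (2) = 12. Cumulative: 146
Frame 9: SPARE (2+8=10). 10 + next roll (10) = 20. Cumulative: 166
Frame 10: STRIKE. Sum of all frame-10 rolls (10+1+5) = 16. Cumulative: 182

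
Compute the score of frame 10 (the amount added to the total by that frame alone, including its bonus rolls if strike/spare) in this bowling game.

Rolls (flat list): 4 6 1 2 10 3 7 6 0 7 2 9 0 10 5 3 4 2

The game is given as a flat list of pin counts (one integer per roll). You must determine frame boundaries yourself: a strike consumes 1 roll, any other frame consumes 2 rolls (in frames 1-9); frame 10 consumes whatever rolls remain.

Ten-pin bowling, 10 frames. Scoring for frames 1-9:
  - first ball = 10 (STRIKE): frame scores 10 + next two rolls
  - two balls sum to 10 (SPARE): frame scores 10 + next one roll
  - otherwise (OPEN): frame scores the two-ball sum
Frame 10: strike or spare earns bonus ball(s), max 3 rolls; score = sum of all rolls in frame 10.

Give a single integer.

Answer: 6

Derivation:
Frame 1: SPARE (4+6=10). 10 + next roll (1) = 11. Cumulative: 11
Frame 2: OPEN (1+2=3). Cumulative: 14
Frame 3: STRIKE. 10 + next two rolls (3+7) = 20. Cumulative: 34
Frame 4: SPARE (3+7=10). 10 + next roll (6) = 16. Cumulative: 50
Frame 5: OPEN (6+0=6). Cumulative: 56
Frame 6: OPEN (7+2=9). Cumulative: 65
Frame 7: OPEN (9+0=9). Cumulative: 74
Frame 8: STRIKE. 10 + next two rolls (5+3) = 18. Cumulative: 92
Frame 9: OPEN (5+3=8). Cumulative: 100
Frame 10: OPEN. Sum of all frame-10 rolls (4+2) = 6. Cumulative: 106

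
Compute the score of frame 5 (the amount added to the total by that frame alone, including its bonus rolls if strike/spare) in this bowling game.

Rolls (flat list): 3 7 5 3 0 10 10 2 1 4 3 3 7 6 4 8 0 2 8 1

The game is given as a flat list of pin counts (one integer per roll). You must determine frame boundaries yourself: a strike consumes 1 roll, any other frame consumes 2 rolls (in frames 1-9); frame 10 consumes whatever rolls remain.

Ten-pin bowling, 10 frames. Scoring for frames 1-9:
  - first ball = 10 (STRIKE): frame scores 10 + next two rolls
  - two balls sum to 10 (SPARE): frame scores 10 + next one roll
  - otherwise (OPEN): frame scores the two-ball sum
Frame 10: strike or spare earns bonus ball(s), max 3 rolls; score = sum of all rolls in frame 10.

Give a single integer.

Frame 1: SPARE (3+7=10). 10 + next roll (5) = 15. Cumulative: 15
Frame 2: OPEN (5+3=8). Cumulative: 23
Frame 3: SPARE (0+10=10). 10 + next roll (10) = 20. Cumulative: 43
Frame 4: STRIKE. 10 + next two rolls (2+1) = 13. Cumulative: 56
Frame 5: OPEN (2+1=3). Cumulative: 59
Frame 6: OPEN (4+3=7). Cumulative: 66
Frame 7: SPARE (3+7=10). 10 + next roll (6) = 16. Cumulative: 82

Answer: 3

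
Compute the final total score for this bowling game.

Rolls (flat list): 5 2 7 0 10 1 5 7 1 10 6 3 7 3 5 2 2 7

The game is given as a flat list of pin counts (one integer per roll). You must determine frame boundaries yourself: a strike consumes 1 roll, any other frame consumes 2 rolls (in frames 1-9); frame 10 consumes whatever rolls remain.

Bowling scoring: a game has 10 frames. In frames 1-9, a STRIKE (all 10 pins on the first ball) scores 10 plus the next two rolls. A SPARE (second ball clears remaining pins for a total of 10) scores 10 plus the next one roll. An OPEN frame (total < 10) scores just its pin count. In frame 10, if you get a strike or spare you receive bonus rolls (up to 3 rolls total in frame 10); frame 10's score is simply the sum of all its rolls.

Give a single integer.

Frame 1: OPEN (5+2=7). Cumulative: 7
Frame 2: OPEN (7+0=7). Cumulative: 14
Frame 3: STRIKE. 10 + next two rolls (1+5) = 16. Cumulative: 30
Frame 4: OPEN (1+5=6). Cumulative: 36
Frame 5: OPEN (7+1=8). Cumulative: 44
Frame 6: STRIKE. 10 + next two rolls (6+3) = 19. Cumulative: 63
Frame 7: OPEN (6+3=9). Cumulative: 72
Frame 8: SPARE (7+3=10). 10 + next roll (5) = 15. Cumulative: 87
Frame 9: OPEN (5+2=7). Cumulative: 94
Frame 10: OPEN. Sum of all frame-10 rolls (2+7) = 9. Cumulative: 103

Answer: 103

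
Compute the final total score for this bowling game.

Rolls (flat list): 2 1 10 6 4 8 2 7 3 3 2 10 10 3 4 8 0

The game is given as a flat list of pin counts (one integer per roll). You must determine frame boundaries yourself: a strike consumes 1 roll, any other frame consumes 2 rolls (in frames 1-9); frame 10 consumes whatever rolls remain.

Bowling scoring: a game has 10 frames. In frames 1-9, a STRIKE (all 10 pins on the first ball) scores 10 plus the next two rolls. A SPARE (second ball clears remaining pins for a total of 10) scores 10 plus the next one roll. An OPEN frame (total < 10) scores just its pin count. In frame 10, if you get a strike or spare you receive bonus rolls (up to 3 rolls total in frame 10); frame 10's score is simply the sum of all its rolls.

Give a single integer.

Frame 1: OPEN (2+1=3). Cumulative: 3
Frame 2: STRIKE. 10 + next two rolls (6+4) = 20. Cumulative: 23
Frame 3: SPARE (6+4=10). 10 + next roll (8) = 18. Cumulative: 41
Frame 4: SPARE (8+2=10). 10 + next roll (7) = 17. Cumulative: 58
Frame 5: SPARE (7+3=10). 10 + next roll (3) = 13. Cumulative: 71
Frame 6: OPEN (3+2=5). Cumulative: 76
Frame 7: STRIKE. 10 + next two rolls (10+3) = 23. Cumulative: 99
Frame 8: STRIKE. 10 + next two rolls (3+4) = 17. Cumulative: 116
Frame 9: OPEN (3+4=7). Cumulative: 123
Frame 10: OPEN. Sum of all frame-10 rolls (8+0) = 8. Cumulative: 131

Answer: 131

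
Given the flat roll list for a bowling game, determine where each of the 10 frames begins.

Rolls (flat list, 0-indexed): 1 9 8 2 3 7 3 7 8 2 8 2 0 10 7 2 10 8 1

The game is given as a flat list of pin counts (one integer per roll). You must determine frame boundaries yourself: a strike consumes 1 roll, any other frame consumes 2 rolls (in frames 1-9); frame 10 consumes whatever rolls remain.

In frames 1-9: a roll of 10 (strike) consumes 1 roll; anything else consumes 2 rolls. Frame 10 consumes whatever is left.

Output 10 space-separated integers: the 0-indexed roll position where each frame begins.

Frame 1 starts at roll index 0: rolls=1,9 (sum=10), consumes 2 rolls
Frame 2 starts at roll index 2: rolls=8,2 (sum=10), consumes 2 rolls
Frame 3 starts at roll index 4: rolls=3,7 (sum=10), consumes 2 rolls
Frame 4 starts at roll index 6: rolls=3,7 (sum=10), consumes 2 rolls
Frame 5 starts at roll index 8: rolls=8,2 (sum=10), consumes 2 rolls
Frame 6 starts at roll index 10: rolls=8,2 (sum=10), consumes 2 rolls
Frame 7 starts at roll index 12: rolls=0,10 (sum=10), consumes 2 rolls
Frame 8 starts at roll index 14: rolls=7,2 (sum=9), consumes 2 rolls
Frame 9 starts at roll index 16: roll=10 (strike), consumes 1 roll
Frame 10 starts at roll index 17: 2 remaining rolls

Answer: 0 2 4 6 8 10 12 14 16 17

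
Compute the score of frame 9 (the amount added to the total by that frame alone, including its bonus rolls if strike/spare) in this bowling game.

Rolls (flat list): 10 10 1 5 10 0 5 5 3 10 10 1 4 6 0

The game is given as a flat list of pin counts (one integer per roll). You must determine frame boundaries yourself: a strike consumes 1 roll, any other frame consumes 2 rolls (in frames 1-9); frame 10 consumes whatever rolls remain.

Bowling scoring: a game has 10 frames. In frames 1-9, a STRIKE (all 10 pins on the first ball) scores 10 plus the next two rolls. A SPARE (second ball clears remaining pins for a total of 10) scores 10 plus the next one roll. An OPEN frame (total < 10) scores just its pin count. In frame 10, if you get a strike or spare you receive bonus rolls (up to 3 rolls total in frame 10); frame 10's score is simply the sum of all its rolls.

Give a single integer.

Frame 1: STRIKE. 10 + next two rolls (10+1) = 21. Cumulative: 21
Frame 2: STRIKE. 10 + next two rolls (1+5) = 16. Cumulative: 37
Frame 3: OPEN (1+5=6). Cumulative: 43
Frame 4: STRIKE. 10 + next two rolls (0+5) = 15. Cumulative: 58
Frame 5: OPEN (0+5=5). Cumulative: 63
Frame 6: OPEN (5+3=8). Cumulative: 71
Frame 7: STRIKE. 10 + next two rolls (10+1) = 21. Cumulative: 92
Frame 8: STRIKE. 10 + next two rolls (1+4) = 15. Cumulative: 107
Frame 9: OPEN (1+4=5). Cumulative: 112
Frame 10: OPEN. Sum of all frame-10 rolls (6+0) = 6. Cumulative: 118

Answer: 5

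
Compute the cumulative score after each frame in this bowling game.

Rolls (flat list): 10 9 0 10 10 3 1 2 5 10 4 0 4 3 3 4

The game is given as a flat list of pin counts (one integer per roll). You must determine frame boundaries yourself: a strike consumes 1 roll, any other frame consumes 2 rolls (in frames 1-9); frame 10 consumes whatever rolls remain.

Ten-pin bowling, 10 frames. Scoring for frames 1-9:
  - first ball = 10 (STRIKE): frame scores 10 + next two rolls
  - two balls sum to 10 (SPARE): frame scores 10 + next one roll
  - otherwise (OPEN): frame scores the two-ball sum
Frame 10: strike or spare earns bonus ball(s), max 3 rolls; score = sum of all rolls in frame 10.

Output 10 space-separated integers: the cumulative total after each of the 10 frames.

Answer: 19 28 51 65 69 76 90 94 101 108

Derivation:
Frame 1: STRIKE. 10 + next two rolls (9+0) = 19. Cumulative: 19
Frame 2: OPEN (9+0=9). Cumulative: 28
Frame 3: STRIKE. 10 + next two rolls (10+3) = 23. Cumulative: 51
Frame 4: STRIKE. 10 + next two rolls (3+1) = 14. Cumulative: 65
Frame 5: OPEN (3+1=4). Cumulative: 69
Frame 6: OPEN (2+5=7). Cumulative: 76
Frame 7: STRIKE. 10 + next two rolls (4+0) = 14. Cumulative: 90
Frame 8: OPEN (4+0=4). Cumulative: 94
Frame 9: OPEN (4+3=7). Cumulative: 101
Frame 10: OPEN. Sum of all frame-10 rolls (3+4) = 7. Cumulative: 108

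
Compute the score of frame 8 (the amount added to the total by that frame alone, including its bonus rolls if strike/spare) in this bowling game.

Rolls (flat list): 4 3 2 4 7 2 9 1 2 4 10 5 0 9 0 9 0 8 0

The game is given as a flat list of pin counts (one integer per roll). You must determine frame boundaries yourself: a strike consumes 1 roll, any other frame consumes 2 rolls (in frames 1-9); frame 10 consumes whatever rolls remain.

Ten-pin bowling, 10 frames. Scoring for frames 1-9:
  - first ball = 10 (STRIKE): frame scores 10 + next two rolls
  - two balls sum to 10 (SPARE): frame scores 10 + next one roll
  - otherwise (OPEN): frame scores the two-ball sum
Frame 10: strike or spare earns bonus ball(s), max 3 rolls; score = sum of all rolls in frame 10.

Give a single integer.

Frame 1: OPEN (4+3=7). Cumulative: 7
Frame 2: OPEN (2+4=6). Cumulative: 13
Frame 3: OPEN (7+2=9). Cumulative: 22
Frame 4: SPARE (9+1=10). 10 + next roll (2) = 12. Cumulative: 34
Frame 5: OPEN (2+4=6). Cumulative: 40
Frame 6: STRIKE. 10 + next two rolls (5+0) = 15. Cumulative: 55
Frame 7: OPEN (5+0=5). Cumulative: 60
Frame 8: OPEN (9+0=9). Cumulative: 69
Frame 9: OPEN (9+0=9). Cumulative: 78
Frame 10: OPEN. Sum of all frame-10 rolls (8+0) = 8. Cumulative: 86

Answer: 9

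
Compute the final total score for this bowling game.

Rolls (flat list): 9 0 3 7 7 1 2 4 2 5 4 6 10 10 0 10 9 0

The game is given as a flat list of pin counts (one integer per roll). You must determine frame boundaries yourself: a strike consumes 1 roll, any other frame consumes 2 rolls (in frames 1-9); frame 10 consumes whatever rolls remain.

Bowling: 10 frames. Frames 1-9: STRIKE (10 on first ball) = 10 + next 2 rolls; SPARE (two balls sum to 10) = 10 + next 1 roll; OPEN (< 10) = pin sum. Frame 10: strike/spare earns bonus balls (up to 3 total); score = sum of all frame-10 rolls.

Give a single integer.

Answer: 135

Derivation:
Frame 1: OPEN (9+0=9). Cumulative: 9
Frame 2: SPARE (3+7=10). 10 + next roll (7) = 17. Cumulative: 26
Frame 3: OPEN (7+1=8). Cumulative: 34
Frame 4: OPEN (2+4=6). Cumulative: 40
Frame 5: OPEN (2+5=7). Cumulative: 47
Frame 6: SPARE (4+6=10). 10 + next roll (10) = 20. Cumulative: 67
Frame 7: STRIKE. 10 + next two rolls (10+0) = 20. Cumulative: 87
Frame 8: STRIKE. 10 + next two rolls (0+10) = 20. Cumulative: 107
Frame 9: SPARE (0+10=10). 10 + next roll (9) = 19. Cumulative: 126
Frame 10: OPEN. Sum of all frame-10 rolls (9+0) = 9. Cumulative: 135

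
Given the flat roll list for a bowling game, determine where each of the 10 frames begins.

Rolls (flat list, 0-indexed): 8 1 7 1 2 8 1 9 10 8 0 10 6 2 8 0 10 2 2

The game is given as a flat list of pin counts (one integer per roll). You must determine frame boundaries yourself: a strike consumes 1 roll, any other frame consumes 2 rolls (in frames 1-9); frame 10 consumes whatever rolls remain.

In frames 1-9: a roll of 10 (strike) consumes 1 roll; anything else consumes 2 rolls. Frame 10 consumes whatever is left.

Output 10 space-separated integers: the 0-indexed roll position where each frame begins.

Answer: 0 2 4 6 8 9 11 12 14 16

Derivation:
Frame 1 starts at roll index 0: rolls=8,1 (sum=9), consumes 2 rolls
Frame 2 starts at roll index 2: rolls=7,1 (sum=8), consumes 2 rolls
Frame 3 starts at roll index 4: rolls=2,8 (sum=10), consumes 2 rolls
Frame 4 starts at roll index 6: rolls=1,9 (sum=10), consumes 2 rolls
Frame 5 starts at roll index 8: roll=10 (strike), consumes 1 roll
Frame 6 starts at roll index 9: rolls=8,0 (sum=8), consumes 2 rolls
Frame 7 starts at roll index 11: roll=10 (strike), consumes 1 roll
Frame 8 starts at roll index 12: rolls=6,2 (sum=8), consumes 2 rolls
Frame 9 starts at roll index 14: rolls=8,0 (sum=8), consumes 2 rolls
Frame 10 starts at roll index 16: 3 remaining rolls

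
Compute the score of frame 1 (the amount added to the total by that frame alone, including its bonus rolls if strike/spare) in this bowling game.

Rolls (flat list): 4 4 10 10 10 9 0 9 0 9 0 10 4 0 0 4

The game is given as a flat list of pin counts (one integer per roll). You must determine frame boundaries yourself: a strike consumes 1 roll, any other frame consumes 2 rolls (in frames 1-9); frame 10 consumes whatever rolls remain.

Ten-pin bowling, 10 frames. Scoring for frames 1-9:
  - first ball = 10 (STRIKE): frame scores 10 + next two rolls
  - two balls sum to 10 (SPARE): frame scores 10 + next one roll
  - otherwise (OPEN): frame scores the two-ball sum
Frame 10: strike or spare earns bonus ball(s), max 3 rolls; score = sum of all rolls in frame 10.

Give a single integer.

Answer: 8

Derivation:
Frame 1: OPEN (4+4=8). Cumulative: 8
Frame 2: STRIKE. 10 + next two rolls (10+10) = 30. Cumulative: 38
Frame 3: STRIKE. 10 + next two rolls (10+9) = 29. Cumulative: 67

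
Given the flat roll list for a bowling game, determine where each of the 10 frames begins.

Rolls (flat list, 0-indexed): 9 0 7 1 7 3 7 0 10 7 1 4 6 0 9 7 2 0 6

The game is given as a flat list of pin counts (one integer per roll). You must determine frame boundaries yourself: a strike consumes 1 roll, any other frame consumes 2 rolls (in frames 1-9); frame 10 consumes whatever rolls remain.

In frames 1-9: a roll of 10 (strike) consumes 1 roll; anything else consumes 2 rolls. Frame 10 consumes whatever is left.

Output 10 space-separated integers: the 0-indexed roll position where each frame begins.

Answer: 0 2 4 6 8 9 11 13 15 17

Derivation:
Frame 1 starts at roll index 0: rolls=9,0 (sum=9), consumes 2 rolls
Frame 2 starts at roll index 2: rolls=7,1 (sum=8), consumes 2 rolls
Frame 3 starts at roll index 4: rolls=7,3 (sum=10), consumes 2 rolls
Frame 4 starts at roll index 6: rolls=7,0 (sum=7), consumes 2 rolls
Frame 5 starts at roll index 8: roll=10 (strike), consumes 1 roll
Frame 6 starts at roll index 9: rolls=7,1 (sum=8), consumes 2 rolls
Frame 7 starts at roll index 11: rolls=4,6 (sum=10), consumes 2 rolls
Frame 8 starts at roll index 13: rolls=0,9 (sum=9), consumes 2 rolls
Frame 9 starts at roll index 15: rolls=7,2 (sum=9), consumes 2 rolls
Frame 10 starts at roll index 17: 2 remaining rolls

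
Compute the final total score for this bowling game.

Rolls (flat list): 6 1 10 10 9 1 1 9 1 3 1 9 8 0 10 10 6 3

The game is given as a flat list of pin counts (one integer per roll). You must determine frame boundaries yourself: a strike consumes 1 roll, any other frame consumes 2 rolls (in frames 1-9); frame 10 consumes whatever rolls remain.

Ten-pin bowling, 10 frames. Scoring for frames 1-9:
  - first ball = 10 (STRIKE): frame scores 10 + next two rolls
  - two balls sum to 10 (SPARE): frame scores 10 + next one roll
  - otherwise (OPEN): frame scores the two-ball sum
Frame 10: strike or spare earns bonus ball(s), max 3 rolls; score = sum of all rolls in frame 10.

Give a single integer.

Frame 1: OPEN (6+1=7). Cumulative: 7
Frame 2: STRIKE. 10 + next two rolls (10+9) = 29. Cumulative: 36
Frame 3: STRIKE. 10 + next two rolls (9+1) = 20. Cumulative: 56
Frame 4: SPARE (9+1=10). 10 + next roll (1) = 11. Cumulative: 67
Frame 5: SPARE (1+9=10). 10 + next roll (1) = 11. Cumulative: 78
Frame 6: OPEN (1+3=4). Cumulative: 82
Frame 7: SPARE (1+9=10). 10 + next roll (8) = 18. Cumulative: 100
Frame 8: OPEN (8+0=8). Cumulative: 108
Frame 9: STRIKE. 10 + next two rolls (10+6) = 26. Cumulative: 134
Frame 10: STRIKE. Sum of all frame-10 rolls (10+6+3) = 19. Cumulative: 153

Answer: 153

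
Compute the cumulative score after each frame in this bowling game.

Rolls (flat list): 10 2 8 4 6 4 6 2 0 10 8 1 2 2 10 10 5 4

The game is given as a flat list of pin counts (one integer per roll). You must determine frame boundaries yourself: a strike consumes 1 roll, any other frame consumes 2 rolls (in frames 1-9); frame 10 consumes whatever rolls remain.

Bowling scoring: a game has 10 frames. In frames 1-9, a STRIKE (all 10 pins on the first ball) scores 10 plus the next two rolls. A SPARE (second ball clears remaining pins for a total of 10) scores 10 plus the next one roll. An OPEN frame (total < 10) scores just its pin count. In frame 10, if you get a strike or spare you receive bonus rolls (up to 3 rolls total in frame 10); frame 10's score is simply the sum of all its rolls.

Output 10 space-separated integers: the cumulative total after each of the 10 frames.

Frame 1: STRIKE. 10 + next two rolls (2+8) = 20. Cumulative: 20
Frame 2: SPARE (2+8=10). 10 + next roll (4) = 14. Cumulative: 34
Frame 3: SPARE (4+6=10). 10 + next roll (4) = 14. Cumulative: 48
Frame 4: SPARE (4+6=10). 10 + next roll (2) = 12. Cumulative: 60
Frame 5: OPEN (2+0=2). Cumulative: 62
Frame 6: STRIKE. 10 + next two rolls (8+1) = 19. Cumulative: 81
Frame 7: OPEN (8+1=9). Cumulative: 90
Frame 8: OPEN (2+2=4). Cumulative: 94
Frame 9: STRIKE. 10 + next two rolls (10+5) = 25. Cumulative: 119
Frame 10: STRIKE. Sum of all frame-10 rolls (10+5+4) = 19. Cumulative: 138

Answer: 20 34 48 60 62 81 90 94 119 138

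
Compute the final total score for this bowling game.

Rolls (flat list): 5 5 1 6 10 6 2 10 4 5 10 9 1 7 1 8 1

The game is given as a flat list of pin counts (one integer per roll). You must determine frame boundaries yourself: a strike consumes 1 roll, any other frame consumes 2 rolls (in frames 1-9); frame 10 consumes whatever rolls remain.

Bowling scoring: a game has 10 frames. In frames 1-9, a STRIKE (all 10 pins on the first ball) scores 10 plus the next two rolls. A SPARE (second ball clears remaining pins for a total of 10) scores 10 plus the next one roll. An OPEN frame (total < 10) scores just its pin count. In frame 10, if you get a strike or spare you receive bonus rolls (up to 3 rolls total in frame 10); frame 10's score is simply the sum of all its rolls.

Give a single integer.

Frame 1: SPARE (5+5=10). 10 + next roll (1) = 11. Cumulative: 11
Frame 2: OPEN (1+6=7). Cumulative: 18
Frame 3: STRIKE. 10 + next two rolls (6+2) = 18. Cumulative: 36
Frame 4: OPEN (6+2=8). Cumulative: 44
Frame 5: STRIKE. 10 + next two rolls (4+5) = 19. Cumulative: 63
Frame 6: OPEN (4+5=9). Cumulative: 72
Frame 7: STRIKE. 10 + next two rolls (9+1) = 20. Cumulative: 92
Frame 8: SPARE (9+1=10). 10 + next roll (7) = 17. Cumulative: 109
Frame 9: OPEN (7+1=8). Cumulative: 117
Frame 10: OPEN. Sum of all frame-10 rolls (8+1) = 9. Cumulative: 126

Answer: 126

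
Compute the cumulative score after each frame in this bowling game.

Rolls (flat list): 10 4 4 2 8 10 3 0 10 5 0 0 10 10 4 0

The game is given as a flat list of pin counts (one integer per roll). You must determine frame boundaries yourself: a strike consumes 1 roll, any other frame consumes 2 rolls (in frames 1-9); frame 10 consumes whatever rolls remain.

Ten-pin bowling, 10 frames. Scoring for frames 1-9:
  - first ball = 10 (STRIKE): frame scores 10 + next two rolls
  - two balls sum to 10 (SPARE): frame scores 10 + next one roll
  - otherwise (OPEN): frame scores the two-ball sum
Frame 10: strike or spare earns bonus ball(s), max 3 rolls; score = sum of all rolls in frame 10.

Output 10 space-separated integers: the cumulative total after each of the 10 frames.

Answer: 18 26 46 59 62 77 82 102 116 120

Derivation:
Frame 1: STRIKE. 10 + next two rolls (4+4) = 18. Cumulative: 18
Frame 2: OPEN (4+4=8). Cumulative: 26
Frame 3: SPARE (2+8=10). 10 + next roll (10) = 20. Cumulative: 46
Frame 4: STRIKE. 10 + next two rolls (3+0) = 13. Cumulative: 59
Frame 5: OPEN (3+0=3). Cumulative: 62
Frame 6: STRIKE. 10 + next two rolls (5+0) = 15. Cumulative: 77
Frame 7: OPEN (5+0=5). Cumulative: 82
Frame 8: SPARE (0+10=10). 10 + next roll (10) = 20. Cumulative: 102
Frame 9: STRIKE. 10 + next two rolls (4+0) = 14. Cumulative: 116
Frame 10: OPEN. Sum of all frame-10 rolls (4+0) = 4. Cumulative: 120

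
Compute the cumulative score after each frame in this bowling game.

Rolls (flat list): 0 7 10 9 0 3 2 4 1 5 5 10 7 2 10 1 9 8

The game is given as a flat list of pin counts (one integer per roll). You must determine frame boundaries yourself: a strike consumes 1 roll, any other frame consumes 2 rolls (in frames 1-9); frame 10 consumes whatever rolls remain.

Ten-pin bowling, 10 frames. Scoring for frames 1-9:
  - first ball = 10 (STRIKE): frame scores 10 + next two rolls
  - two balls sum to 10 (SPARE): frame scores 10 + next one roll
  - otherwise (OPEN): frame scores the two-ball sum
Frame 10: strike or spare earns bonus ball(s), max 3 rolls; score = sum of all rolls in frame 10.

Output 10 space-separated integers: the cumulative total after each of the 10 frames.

Frame 1: OPEN (0+7=7). Cumulative: 7
Frame 2: STRIKE. 10 + next two rolls (9+0) = 19. Cumulative: 26
Frame 3: OPEN (9+0=9). Cumulative: 35
Frame 4: OPEN (3+2=5). Cumulative: 40
Frame 5: OPEN (4+1=5). Cumulative: 45
Frame 6: SPARE (5+5=10). 10 + next roll (10) = 20. Cumulative: 65
Frame 7: STRIKE. 10 + next two rolls (7+2) = 19. Cumulative: 84
Frame 8: OPEN (7+2=9). Cumulative: 93
Frame 9: STRIKE. 10 + next two rolls (1+9) = 20. Cumulative: 113
Frame 10: SPARE. Sum of all frame-10 rolls (1+9+8) = 18. Cumulative: 131

Answer: 7 26 35 40 45 65 84 93 113 131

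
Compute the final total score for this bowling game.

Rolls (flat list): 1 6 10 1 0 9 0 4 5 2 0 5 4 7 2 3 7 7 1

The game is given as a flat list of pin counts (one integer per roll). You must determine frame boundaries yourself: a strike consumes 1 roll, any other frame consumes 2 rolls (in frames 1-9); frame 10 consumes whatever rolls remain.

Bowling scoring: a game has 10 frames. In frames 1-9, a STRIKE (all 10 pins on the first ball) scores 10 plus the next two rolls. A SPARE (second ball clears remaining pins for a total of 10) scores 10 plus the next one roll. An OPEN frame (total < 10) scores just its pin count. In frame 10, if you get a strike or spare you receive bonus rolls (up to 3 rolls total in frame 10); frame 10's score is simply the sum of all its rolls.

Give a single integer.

Frame 1: OPEN (1+6=7). Cumulative: 7
Frame 2: STRIKE. 10 + next two rolls (1+0) = 11. Cumulative: 18
Frame 3: OPEN (1+0=1). Cumulative: 19
Frame 4: OPEN (9+0=9). Cumulative: 28
Frame 5: OPEN (4+5=9). Cumulative: 37
Frame 6: OPEN (2+0=2). Cumulative: 39
Frame 7: OPEN (5+4=9). Cumulative: 48
Frame 8: OPEN (7+2=9). Cumulative: 57
Frame 9: SPARE (3+7=10). 10 + next roll (7) = 17. Cumulative: 74
Frame 10: OPEN. Sum of all frame-10 rolls (7+1) = 8. Cumulative: 82

Answer: 82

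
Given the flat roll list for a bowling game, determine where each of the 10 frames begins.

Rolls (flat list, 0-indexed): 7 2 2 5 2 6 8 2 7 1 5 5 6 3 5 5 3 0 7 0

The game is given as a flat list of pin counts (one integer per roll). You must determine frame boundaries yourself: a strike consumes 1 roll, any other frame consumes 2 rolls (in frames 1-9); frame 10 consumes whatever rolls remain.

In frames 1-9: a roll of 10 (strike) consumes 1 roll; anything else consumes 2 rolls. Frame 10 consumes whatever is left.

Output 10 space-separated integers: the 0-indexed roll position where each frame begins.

Frame 1 starts at roll index 0: rolls=7,2 (sum=9), consumes 2 rolls
Frame 2 starts at roll index 2: rolls=2,5 (sum=7), consumes 2 rolls
Frame 3 starts at roll index 4: rolls=2,6 (sum=8), consumes 2 rolls
Frame 4 starts at roll index 6: rolls=8,2 (sum=10), consumes 2 rolls
Frame 5 starts at roll index 8: rolls=7,1 (sum=8), consumes 2 rolls
Frame 6 starts at roll index 10: rolls=5,5 (sum=10), consumes 2 rolls
Frame 7 starts at roll index 12: rolls=6,3 (sum=9), consumes 2 rolls
Frame 8 starts at roll index 14: rolls=5,5 (sum=10), consumes 2 rolls
Frame 9 starts at roll index 16: rolls=3,0 (sum=3), consumes 2 rolls
Frame 10 starts at roll index 18: 2 remaining rolls

Answer: 0 2 4 6 8 10 12 14 16 18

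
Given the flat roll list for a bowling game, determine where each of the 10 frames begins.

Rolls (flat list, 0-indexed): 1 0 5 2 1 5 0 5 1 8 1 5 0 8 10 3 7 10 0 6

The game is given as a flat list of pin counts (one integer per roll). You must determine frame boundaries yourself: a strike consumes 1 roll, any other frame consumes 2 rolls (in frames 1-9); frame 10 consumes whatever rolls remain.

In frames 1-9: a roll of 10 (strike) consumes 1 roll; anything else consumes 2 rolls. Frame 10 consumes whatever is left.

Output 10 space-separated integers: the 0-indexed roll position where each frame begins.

Frame 1 starts at roll index 0: rolls=1,0 (sum=1), consumes 2 rolls
Frame 2 starts at roll index 2: rolls=5,2 (sum=7), consumes 2 rolls
Frame 3 starts at roll index 4: rolls=1,5 (sum=6), consumes 2 rolls
Frame 4 starts at roll index 6: rolls=0,5 (sum=5), consumes 2 rolls
Frame 5 starts at roll index 8: rolls=1,8 (sum=9), consumes 2 rolls
Frame 6 starts at roll index 10: rolls=1,5 (sum=6), consumes 2 rolls
Frame 7 starts at roll index 12: rolls=0,8 (sum=8), consumes 2 rolls
Frame 8 starts at roll index 14: roll=10 (strike), consumes 1 roll
Frame 9 starts at roll index 15: rolls=3,7 (sum=10), consumes 2 rolls
Frame 10 starts at roll index 17: 3 remaining rolls

Answer: 0 2 4 6 8 10 12 14 15 17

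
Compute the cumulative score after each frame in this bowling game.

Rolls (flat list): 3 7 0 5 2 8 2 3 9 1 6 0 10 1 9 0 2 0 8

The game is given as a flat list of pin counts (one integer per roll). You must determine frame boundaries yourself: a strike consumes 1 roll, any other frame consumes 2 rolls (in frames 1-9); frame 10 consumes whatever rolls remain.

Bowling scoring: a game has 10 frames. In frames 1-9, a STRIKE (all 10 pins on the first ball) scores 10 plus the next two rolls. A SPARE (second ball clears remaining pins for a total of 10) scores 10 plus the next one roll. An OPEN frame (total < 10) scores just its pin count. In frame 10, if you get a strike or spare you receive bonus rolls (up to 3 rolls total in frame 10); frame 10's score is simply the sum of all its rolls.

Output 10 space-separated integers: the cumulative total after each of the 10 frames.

Answer: 10 15 27 32 48 54 74 84 86 94

Derivation:
Frame 1: SPARE (3+7=10). 10 + next roll (0) = 10. Cumulative: 10
Frame 2: OPEN (0+5=5). Cumulative: 15
Frame 3: SPARE (2+8=10). 10 + next roll (2) = 12. Cumulative: 27
Frame 4: OPEN (2+3=5). Cumulative: 32
Frame 5: SPARE (9+1=10). 10 + next roll (6) = 16. Cumulative: 48
Frame 6: OPEN (6+0=6). Cumulative: 54
Frame 7: STRIKE. 10 + next two rolls (1+9) = 20. Cumulative: 74
Frame 8: SPARE (1+9=10). 10 + next roll (0) = 10. Cumulative: 84
Frame 9: OPEN (0+2=2). Cumulative: 86
Frame 10: OPEN. Sum of all frame-10 rolls (0+8) = 8. Cumulative: 94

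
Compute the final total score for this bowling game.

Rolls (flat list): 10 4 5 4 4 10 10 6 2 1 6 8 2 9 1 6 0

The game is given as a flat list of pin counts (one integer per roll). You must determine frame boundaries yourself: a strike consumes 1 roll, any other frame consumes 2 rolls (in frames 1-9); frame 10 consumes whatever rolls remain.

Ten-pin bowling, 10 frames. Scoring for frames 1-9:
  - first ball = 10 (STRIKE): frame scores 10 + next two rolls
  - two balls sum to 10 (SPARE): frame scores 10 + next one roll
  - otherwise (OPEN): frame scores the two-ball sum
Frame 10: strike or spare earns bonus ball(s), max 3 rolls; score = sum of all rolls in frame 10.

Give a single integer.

Answer: 136

Derivation:
Frame 1: STRIKE. 10 + next two rolls (4+5) = 19. Cumulative: 19
Frame 2: OPEN (4+5=9). Cumulative: 28
Frame 3: OPEN (4+4=8). Cumulative: 36
Frame 4: STRIKE. 10 + next two rolls (10+6) = 26. Cumulative: 62
Frame 5: STRIKE. 10 + next two rolls (6+2) = 18. Cumulative: 80
Frame 6: OPEN (6+2=8). Cumulative: 88
Frame 7: OPEN (1+6=7). Cumulative: 95
Frame 8: SPARE (8+2=10). 10 + next roll (9) = 19. Cumulative: 114
Frame 9: SPARE (9+1=10). 10 + next roll (6) = 16. Cumulative: 130
Frame 10: OPEN. Sum of all frame-10 rolls (6+0) = 6. Cumulative: 136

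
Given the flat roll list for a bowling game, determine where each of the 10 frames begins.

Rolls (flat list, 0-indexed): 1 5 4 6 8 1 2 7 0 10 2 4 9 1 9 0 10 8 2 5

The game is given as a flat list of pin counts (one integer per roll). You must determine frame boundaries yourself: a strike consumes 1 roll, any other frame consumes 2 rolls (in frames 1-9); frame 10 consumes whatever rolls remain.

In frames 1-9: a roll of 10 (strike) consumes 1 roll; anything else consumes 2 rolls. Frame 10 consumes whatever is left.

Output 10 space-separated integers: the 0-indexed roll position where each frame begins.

Frame 1 starts at roll index 0: rolls=1,5 (sum=6), consumes 2 rolls
Frame 2 starts at roll index 2: rolls=4,6 (sum=10), consumes 2 rolls
Frame 3 starts at roll index 4: rolls=8,1 (sum=9), consumes 2 rolls
Frame 4 starts at roll index 6: rolls=2,7 (sum=9), consumes 2 rolls
Frame 5 starts at roll index 8: rolls=0,10 (sum=10), consumes 2 rolls
Frame 6 starts at roll index 10: rolls=2,4 (sum=6), consumes 2 rolls
Frame 7 starts at roll index 12: rolls=9,1 (sum=10), consumes 2 rolls
Frame 8 starts at roll index 14: rolls=9,0 (sum=9), consumes 2 rolls
Frame 9 starts at roll index 16: roll=10 (strike), consumes 1 roll
Frame 10 starts at roll index 17: 3 remaining rolls

Answer: 0 2 4 6 8 10 12 14 16 17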